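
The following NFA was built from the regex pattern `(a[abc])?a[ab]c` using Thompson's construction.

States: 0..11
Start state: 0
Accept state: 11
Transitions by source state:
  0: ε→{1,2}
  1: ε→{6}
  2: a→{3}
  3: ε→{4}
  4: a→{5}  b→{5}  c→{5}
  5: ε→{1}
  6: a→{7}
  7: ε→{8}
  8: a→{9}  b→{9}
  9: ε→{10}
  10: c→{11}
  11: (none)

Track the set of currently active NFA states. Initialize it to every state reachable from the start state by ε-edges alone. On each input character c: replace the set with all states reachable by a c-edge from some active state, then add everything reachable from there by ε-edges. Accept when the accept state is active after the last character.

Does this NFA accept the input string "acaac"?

start: ε-closure({0}) = {0,1,2,6}
'a' @ 1: {3,4,7,8}
'c' @ 2: {1,5,6}
'a' @ 3: {7,8}
'a' @ 4: {9,10}
'c' @ 5: {11}  ✓accept
final: {11}; accept 11 in set

Answer: ACCEPT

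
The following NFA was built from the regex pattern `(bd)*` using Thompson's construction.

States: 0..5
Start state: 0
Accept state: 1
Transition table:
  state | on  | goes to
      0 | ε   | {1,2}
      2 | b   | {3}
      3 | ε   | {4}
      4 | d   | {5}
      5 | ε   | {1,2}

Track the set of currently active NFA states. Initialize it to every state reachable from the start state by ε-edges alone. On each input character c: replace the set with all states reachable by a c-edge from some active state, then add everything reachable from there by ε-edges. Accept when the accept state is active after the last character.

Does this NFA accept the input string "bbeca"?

Answer: REJECT

Derivation:
start: ε-closure({0}) = {0,1,2}
'b' @ 1: {3,4}
'b' @ 2: {}  — state set empty
rest 'eca' ignored (set empty)
final: {}; accept 1 not in set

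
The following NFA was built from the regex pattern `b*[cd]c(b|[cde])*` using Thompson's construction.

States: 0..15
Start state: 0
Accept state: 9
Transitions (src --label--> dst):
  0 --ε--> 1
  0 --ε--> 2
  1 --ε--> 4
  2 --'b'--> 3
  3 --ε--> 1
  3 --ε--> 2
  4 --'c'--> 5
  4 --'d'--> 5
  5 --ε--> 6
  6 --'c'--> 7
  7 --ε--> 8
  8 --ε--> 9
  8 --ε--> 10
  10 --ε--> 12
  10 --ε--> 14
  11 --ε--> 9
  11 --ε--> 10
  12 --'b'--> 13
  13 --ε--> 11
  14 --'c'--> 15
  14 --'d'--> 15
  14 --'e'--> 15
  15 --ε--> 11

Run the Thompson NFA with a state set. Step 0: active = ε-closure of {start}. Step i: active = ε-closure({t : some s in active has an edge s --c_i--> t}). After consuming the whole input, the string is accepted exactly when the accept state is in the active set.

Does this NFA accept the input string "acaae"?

S₀ = ε-closure({0}) = {0,1,2,4}
'a' @ 1: {}  — no active states
rest 'caae' ignored (set empty)
after full input: {}  (accept=9 not in)

Answer: REJECT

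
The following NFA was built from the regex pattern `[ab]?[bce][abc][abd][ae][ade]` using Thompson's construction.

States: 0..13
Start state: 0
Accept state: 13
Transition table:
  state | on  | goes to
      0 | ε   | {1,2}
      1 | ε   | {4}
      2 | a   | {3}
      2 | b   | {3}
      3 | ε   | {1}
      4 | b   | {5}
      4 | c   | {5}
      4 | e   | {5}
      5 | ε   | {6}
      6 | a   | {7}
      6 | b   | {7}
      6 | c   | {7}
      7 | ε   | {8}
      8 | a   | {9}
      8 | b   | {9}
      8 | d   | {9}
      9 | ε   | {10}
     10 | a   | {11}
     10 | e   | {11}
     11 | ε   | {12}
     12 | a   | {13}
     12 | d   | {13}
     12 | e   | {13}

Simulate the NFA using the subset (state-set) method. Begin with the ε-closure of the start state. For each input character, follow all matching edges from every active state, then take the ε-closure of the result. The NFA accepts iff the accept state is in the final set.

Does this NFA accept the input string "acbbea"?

Answer: ACCEPT

Trace:
S₀ = ε-closure({0}) = {0,1,2,4}
'a' @ 1: {1,3,4}
'c' @ 2: {5,6}
'b' @ 3: {7,8}
'b' @ 4: {9,10}
'e' @ 5: {11,12}
'a' @ 6: {13}  (accept∈set)
after full input: {13}  (accept=13 in)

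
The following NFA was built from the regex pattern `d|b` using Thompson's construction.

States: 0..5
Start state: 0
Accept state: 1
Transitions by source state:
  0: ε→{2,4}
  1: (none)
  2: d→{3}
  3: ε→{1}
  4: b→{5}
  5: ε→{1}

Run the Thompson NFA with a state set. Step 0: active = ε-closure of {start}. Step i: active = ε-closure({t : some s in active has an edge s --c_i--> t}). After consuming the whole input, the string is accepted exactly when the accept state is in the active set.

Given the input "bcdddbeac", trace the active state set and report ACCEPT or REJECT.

start: ε-closure({0}) = {0,2,4}
'b' @ 1: {1,5}  (accept∈set)
'c' @ 2: {}  — dead — no transitions
rest 'dddbeac' ignored (set empty)
final: {}; accept 1 not in set

Answer: REJECT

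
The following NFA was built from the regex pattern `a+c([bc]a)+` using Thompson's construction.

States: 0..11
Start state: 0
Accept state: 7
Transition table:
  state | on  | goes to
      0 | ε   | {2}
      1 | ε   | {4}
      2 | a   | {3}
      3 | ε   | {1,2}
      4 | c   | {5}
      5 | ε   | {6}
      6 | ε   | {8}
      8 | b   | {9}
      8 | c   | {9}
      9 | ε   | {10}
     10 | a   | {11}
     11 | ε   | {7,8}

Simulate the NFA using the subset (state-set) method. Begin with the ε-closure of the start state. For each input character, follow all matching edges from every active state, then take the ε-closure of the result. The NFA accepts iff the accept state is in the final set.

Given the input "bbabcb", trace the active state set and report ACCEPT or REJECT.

Answer: REJECT

Trace:
initial (ε-close {0}): {0,2}
'b' @ 1: {}  — state set empty
rest 'babcb' ignored (set empty)
after full input: {}  (accept=7 not in)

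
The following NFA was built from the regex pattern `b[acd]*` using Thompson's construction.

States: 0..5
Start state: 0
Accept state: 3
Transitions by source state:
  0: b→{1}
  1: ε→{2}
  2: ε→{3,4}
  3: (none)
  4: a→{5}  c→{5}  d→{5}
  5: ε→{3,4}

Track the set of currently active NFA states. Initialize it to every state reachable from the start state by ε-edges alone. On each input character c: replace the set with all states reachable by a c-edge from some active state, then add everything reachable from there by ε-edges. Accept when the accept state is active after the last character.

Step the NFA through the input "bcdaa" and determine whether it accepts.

Answer: ACCEPT

Trace:
start: ε-closure({0}) = {0}
'b' @ 1: {1,2,3,4}  [accepting]
'c' @ 2: {3,4,5}  [accepting]
'd' @ 3: {3,4,5}  [accepting]
'a' @ 4: {3,4,5}  [accepting]
'a' @ 5: {3,4,5}  [accepting]
after full input: {3,4,5}  (accept=3 in)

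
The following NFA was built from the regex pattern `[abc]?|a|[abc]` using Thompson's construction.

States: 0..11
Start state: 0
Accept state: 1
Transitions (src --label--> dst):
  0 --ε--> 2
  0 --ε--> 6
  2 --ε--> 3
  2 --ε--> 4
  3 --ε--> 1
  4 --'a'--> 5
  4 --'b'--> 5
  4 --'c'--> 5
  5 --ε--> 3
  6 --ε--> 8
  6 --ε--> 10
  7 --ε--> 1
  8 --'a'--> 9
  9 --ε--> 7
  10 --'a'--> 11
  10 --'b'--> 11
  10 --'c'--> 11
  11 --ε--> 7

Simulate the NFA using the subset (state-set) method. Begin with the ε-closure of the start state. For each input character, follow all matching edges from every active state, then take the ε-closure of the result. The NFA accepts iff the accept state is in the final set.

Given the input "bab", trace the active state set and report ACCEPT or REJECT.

S₀ = ε-closure({0}) = {0,1,2,3,4,6,8,10}
'b' @ 1: {1,3,5,7,11}  [accepting]
'a' @ 2: {}  — state set empty
rest 'b' ignored (set empty)
after full input: {}  (accept=1 not in)

Answer: REJECT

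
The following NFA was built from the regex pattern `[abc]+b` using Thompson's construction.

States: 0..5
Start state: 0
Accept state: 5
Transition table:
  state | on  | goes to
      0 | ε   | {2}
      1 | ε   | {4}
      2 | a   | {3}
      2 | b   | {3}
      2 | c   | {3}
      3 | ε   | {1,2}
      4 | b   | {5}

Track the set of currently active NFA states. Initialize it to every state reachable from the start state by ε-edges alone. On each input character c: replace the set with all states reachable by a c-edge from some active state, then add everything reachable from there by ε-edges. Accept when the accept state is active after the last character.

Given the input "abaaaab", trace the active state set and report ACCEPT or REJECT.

Answer: ACCEPT

Steps:
start: ε-closure({0}) = {0,2}
'a' @ 1: {1,2,3,4}
'b' @ 2: {1,2,3,4,5}  [accepting]
'a' @ 3: {1,2,3,4}
'a' @ 4: {1,2,3,4}
'a' @ 5: {1,2,3,4}
'a' @ 6: {1,2,3,4}
'b' @ 7: {1,2,3,4,5}  [accepting]
end set {1,2,3,4,5} — state 5 in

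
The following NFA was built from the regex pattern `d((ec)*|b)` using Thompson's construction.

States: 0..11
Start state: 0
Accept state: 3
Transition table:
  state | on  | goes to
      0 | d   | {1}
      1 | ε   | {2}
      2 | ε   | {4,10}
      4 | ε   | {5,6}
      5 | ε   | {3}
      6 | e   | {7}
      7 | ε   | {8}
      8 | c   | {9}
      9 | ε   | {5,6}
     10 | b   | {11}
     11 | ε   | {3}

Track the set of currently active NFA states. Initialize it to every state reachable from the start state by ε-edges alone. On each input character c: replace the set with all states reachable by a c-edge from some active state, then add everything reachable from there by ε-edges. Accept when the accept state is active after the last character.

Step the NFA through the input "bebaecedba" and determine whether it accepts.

start: ε-closure({0}) = {0}
'b' @ 1: {}  — dead — no transitions
rest 'ebaecedba' ignored (set empty)
after full input: {}  (accept=3 not in)

Answer: REJECT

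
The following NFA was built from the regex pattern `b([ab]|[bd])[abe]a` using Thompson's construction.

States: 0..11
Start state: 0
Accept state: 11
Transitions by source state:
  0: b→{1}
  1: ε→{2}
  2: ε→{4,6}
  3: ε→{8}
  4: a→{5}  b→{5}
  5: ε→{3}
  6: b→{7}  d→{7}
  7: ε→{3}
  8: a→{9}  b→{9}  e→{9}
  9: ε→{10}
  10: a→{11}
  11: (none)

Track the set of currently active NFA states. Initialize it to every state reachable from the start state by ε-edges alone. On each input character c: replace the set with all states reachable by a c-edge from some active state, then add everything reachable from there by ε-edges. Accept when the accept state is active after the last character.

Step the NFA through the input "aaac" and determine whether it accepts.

Answer: REJECT

Derivation:
start: ε-closure({0}) = {0}
'a' @ 1: {}  — state set empty
rest 'aac' ignored (set empty)
final: {}; accept 11 not in set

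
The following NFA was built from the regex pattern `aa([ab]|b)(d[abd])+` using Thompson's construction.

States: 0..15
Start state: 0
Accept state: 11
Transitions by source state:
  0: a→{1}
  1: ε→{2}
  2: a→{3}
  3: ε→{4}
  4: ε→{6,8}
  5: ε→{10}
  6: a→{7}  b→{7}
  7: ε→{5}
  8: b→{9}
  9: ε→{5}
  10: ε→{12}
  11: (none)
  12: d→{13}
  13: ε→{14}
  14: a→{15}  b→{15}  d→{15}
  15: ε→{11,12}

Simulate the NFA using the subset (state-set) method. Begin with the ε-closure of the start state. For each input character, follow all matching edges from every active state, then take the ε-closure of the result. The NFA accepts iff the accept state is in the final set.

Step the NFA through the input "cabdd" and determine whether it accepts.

start: ε-closure({0}) = {0}
'c' @ 1: {}  — dead — no transitions
rest 'abdd' ignored (set empty)
end set {} — state 11 not in

Answer: REJECT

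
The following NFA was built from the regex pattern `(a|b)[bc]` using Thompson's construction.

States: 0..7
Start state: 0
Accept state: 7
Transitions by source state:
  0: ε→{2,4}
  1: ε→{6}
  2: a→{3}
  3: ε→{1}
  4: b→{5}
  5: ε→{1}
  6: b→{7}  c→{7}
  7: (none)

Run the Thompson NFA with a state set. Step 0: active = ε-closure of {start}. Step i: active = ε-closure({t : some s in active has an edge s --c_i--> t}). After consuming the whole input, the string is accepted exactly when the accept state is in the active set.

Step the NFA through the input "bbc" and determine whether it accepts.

Answer: REJECT

Steps:
start: ε-closure({0}) = {0,2,4}
'b' @ 1: {1,5,6}
'b' @ 2: {7}  (accept∈set)
'c' @ 3: {}  — dead — no transitions
after full input: {}  (accept=7 not in)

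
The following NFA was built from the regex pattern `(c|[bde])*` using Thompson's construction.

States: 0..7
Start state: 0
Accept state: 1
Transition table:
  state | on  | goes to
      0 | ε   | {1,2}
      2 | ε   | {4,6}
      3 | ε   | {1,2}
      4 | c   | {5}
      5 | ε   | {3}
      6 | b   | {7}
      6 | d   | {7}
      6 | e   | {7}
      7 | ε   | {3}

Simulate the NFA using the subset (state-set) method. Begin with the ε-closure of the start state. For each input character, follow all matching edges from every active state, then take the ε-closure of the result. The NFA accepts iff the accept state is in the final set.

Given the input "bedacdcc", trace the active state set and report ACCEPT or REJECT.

Answer: REJECT

Steps:
S₀ = ε-closure({0}) = {0,1,2,4,6}
'b' @ 1: {1,2,3,4,6,7}  [accepting]
'e' @ 2: {1,2,3,4,6,7}  [accepting]
'd' @ 3: {1,2,3,4,6,7}  [accepting]
'a' @ 4: {}  — dead — no transitions
rest 'cdcc' ignored (set empty)
final: {}; accept 1 not in set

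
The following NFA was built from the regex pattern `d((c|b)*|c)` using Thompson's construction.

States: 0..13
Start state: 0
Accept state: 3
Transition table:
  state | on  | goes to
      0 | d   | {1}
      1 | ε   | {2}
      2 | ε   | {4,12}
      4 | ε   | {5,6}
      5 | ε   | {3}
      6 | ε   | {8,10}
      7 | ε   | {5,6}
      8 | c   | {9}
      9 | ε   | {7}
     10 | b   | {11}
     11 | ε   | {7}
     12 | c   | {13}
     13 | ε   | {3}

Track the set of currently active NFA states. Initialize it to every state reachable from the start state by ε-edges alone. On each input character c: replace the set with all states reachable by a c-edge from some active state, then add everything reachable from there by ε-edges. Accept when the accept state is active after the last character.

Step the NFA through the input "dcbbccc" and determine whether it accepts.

initial (ε-close {0}): {0}
'd' @ 1: {1,2,3,4,5,6,8,10,12}  (accept∈set)
'c' @ 2: {3,5,6,7,8,9,10,13}  (accept∈set)
'b' @ 3: {3,5,6,7,8,10,11}  (accept∈set)
'b' @ 4: {3,5,6,7,8,10,11}  (accept∈set)
'c' @ 5: {3,5,6,7,8,9,10}  (accept∈set)
'c' @ 6: {3,5,6,7,8,9,10}  (accept∈set)
'c' @ 7: {3,5,6,7,8,9,10}  (accept∈set)
final: {3,5,6,7,8,9,10}; accept 3 in set

Answer: ACCEPT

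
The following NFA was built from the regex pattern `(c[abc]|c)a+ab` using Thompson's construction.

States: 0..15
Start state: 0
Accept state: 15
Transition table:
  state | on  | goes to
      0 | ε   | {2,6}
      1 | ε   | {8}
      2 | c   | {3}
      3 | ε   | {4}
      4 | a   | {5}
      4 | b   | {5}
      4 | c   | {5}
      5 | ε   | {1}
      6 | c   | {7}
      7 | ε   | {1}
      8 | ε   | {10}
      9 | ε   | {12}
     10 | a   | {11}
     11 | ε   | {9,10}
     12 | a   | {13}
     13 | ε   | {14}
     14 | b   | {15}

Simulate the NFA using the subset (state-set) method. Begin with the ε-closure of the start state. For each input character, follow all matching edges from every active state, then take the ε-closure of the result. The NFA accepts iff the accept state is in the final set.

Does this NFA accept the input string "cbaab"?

Answer: ACCEPT

Steps:
start: ε-closure({0}) = {0,2,6}
'c' @ 1: {1,3,4,7,8,10}
'b' @ 2: {1,5,8,10}
'a' @ 3: {9,10,11,12}
'a' @ 4: {9,10,11,12,13,14}
'b' @ 5: {15}  (accept∈set)
after full input: {15}  (accept=15 in)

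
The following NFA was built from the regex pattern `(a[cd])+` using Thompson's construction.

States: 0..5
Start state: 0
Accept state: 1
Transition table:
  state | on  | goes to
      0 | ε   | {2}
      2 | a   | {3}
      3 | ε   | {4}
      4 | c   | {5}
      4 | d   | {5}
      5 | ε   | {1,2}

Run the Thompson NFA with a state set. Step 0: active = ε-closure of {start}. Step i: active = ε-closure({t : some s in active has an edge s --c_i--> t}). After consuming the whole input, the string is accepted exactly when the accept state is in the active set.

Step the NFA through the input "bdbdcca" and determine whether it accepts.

initial (ε-close {0}): {0,2}
'b' @ 1: {}  — dead — no transitions
rest 'dbdcca' ignored (set empty)
final: {}; accept 1 not in set

Answer: REJECT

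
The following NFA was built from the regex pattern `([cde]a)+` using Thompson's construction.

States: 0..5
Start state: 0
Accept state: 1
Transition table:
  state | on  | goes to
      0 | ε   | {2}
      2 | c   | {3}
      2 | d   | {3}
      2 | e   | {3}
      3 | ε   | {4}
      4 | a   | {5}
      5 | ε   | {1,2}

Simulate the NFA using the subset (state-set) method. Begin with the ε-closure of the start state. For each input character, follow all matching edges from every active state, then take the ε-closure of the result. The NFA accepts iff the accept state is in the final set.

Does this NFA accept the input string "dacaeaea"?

Answer: ACCEPT

Trace:
initial (ε-close {0}): {0,2}
'd' @ 1: {3,4}
'a' @ 2: {1,2,5}  [accepting]
'c' @ 3: {3,4}
'a' @ 4: {1,2,5}  [accepting]
'e' @ 5: {3,4}
'a' @ 6: {1,2,5}  [accepting]
'e' @ 7: {3,4}
'a' @ 8: {1,2,5}  [accepting]
after full input: {1,2,5}  (accept=1 in)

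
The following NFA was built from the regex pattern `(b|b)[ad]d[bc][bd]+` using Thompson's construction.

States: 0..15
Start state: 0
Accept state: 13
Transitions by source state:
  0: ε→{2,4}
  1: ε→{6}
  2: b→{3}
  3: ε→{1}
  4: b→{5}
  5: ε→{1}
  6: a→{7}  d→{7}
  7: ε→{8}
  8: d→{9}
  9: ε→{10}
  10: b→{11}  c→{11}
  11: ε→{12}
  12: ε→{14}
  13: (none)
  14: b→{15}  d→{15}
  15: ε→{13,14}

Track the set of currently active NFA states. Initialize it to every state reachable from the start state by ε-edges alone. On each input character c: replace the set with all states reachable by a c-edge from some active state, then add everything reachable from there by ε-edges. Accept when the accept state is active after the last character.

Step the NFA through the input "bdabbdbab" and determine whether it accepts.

initial (ε-close {0}): {0,2,4}
'b' @ 1: {1,3,5,6}
'd' @ 2: {7,8}
'a' @ 3: {}  — state set empty
rest 'bbdbab' ignored (set empty)
after full input: {}  (accept=13 not in)

Answer: REJECT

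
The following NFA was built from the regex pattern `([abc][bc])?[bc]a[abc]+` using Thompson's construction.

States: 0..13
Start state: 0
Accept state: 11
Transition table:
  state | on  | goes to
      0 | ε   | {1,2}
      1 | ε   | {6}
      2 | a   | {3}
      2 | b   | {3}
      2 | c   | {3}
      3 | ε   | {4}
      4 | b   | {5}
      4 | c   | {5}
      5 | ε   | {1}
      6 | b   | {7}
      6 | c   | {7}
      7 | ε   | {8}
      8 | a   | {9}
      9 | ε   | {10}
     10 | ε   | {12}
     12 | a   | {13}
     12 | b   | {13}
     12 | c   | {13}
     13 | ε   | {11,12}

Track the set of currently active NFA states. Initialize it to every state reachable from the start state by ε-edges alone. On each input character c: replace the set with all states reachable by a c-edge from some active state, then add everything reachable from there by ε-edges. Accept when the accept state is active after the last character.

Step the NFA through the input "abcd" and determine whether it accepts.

S₀ = ε-closure({0}) = {0,1,2,6}
'a' @ 1: {3,4}
'b' @ 2: {1,5,6}
'c' @ 3: {7,8}
'd' @ 4: {}  — no active states
final: {}; accept 11 not in set

Answer: REJECT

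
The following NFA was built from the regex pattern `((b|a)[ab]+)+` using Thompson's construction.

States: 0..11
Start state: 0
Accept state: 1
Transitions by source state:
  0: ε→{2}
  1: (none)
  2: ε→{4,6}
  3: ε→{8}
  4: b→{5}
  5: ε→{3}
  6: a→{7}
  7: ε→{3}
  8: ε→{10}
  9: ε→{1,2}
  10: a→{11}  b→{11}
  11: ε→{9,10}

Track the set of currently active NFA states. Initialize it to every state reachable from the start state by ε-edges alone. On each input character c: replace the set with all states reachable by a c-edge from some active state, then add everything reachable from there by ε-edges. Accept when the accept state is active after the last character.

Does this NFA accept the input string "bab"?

Answer: ACCEPT

Trace:
start: ε-closure({0}) = {0,2,4,6}
'b' @ 1: {3,5,8,10}
'a' @ 2: {1,2,4,6,9,10,11}  ✓accept
'b' @ 3: {1,2,3,4,5,6,8,9,10,11}  ✓accept
end set {1,2,3,4,5,6,8,9,10,11} — state 1 in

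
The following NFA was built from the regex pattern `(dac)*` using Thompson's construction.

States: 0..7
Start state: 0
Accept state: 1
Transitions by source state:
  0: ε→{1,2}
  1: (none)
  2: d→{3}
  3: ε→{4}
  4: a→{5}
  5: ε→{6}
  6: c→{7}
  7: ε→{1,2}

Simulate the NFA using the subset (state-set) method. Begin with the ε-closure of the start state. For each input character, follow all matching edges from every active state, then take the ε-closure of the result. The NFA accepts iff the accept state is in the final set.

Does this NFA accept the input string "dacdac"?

start: ε-closure({0}) = {0,1,2}
'd' @ 1: {3,4}
'a' @ 2: {5,6}
'c' @ 3: {1,2,7}  [accepting]
'd' @ 4: {3,4}
'a' @ 5: {5,6}
'c' @ 6: {1,2,7}  [accepting]
after full input: {1,2,7}  (accept=1 in)

Answer: ACCEPT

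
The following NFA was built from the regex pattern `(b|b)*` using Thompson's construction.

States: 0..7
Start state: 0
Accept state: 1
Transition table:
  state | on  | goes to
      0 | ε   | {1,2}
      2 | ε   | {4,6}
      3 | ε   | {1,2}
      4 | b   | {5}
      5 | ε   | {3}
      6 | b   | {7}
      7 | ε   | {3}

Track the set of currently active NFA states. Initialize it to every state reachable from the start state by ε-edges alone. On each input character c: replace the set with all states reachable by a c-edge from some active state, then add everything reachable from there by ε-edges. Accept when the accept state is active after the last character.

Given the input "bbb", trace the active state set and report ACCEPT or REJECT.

Answer: ACCEPT

Steps:
S₀ = ε-closure({0}) = {0,1,2,4,6}
'b' @ 1: {1,2,3,4,5,6,7}  [accepting]
'b' @ 2: {1,2,3,4,5,6,7}  [accepting]
'b' @ 3: {1,2,3,4,5,6,7}  [accepting]
final: {1,2,3,4,5,6,7}; accept 1 in set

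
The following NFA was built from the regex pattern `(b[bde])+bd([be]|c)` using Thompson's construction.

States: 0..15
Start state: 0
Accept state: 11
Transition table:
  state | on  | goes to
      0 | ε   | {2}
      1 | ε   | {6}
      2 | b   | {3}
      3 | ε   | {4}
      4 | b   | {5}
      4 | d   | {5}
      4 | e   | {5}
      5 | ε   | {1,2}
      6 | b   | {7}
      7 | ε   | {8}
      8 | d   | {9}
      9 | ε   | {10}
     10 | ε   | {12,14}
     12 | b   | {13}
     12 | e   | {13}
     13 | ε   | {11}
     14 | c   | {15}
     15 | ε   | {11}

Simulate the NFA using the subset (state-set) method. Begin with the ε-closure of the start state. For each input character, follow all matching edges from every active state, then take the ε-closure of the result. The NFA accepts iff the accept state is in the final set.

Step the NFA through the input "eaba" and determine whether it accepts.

initial (ε-close {0}): {0,2}
'e' @ 1: {}  — no active states
rest 'aba' ignored (set empty)
final: {}; accept 11 not in set

Answer: REJECT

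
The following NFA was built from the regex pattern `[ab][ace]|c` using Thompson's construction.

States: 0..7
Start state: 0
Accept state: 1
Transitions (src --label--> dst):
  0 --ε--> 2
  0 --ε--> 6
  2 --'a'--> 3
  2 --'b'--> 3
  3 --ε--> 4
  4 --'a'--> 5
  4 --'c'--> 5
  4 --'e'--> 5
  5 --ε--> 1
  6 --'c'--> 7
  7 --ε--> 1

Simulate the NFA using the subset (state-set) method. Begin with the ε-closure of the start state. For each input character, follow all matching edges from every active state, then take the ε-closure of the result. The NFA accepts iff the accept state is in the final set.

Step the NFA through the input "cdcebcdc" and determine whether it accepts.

Answer: REJECT

Steps:
initial (ε-close {0}): {0,2,6}
'c' @ 1: {1,7}  [accepting]
'd' @ 2: {}  — state set empty
rest 'cebcdc' ignored (set empty)
final: {}; accept 1 not in set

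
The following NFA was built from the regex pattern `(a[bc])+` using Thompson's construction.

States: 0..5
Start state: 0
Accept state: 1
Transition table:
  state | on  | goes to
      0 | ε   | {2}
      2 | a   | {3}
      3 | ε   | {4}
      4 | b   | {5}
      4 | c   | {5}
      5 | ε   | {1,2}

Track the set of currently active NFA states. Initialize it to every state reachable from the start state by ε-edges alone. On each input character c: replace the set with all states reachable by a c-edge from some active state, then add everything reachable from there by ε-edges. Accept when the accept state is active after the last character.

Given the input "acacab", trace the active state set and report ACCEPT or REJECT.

Answer: ACCEPT

Steps:
S₀ = ε-closure({0}) = {0,2}
'a' @ 1: {3,4}
'c' @ 2: {1,2,5}  ✓accept
'a' @ 3: {3,4}
'c' @ 4: {1,2,5}  ✓accept
'a' @ 5: {3,4}
'b' @ 6: {1,2,5}  ✓accept
final: {1,2,5}; accept 1 in set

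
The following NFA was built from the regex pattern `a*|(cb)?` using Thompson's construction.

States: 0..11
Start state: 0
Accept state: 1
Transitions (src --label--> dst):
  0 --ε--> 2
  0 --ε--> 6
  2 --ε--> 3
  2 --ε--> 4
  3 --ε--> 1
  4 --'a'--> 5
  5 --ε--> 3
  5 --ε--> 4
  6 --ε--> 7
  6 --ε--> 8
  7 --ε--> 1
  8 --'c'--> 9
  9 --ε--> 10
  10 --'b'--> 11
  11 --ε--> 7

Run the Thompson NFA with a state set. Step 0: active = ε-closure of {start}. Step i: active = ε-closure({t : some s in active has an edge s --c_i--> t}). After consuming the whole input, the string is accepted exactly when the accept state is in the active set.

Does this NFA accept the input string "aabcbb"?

start: ε-closure({0}) = {0,1,2,3,4,6,7,8}
'a' @ 1: {1,3,4,5}  [accepting]
'a' @ 2: {1,3,4,5}  [accepting]
'b' @ 3: {}  — no active states
rest 'cbb' ignored (set empty)
after full input: {}  (accept=1 not in)

Answer: REJECT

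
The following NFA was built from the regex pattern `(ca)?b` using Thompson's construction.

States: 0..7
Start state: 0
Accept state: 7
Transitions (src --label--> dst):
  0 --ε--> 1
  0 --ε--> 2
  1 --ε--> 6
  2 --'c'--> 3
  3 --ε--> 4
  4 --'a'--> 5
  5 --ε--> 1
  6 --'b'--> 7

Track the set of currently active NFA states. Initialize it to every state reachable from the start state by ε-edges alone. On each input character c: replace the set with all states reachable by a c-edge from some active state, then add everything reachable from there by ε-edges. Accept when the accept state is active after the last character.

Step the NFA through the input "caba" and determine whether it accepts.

start: ε-closure({0}) = {0,1,2,6}
'c' @ 1: {3,4}
'a' @ 2: {1,5,6}
'b' @ 3: {7}  ✓accept
'a' @ 4: {}  — no active states
after full input: {}  (accept=7 not in)

Answer: REJECT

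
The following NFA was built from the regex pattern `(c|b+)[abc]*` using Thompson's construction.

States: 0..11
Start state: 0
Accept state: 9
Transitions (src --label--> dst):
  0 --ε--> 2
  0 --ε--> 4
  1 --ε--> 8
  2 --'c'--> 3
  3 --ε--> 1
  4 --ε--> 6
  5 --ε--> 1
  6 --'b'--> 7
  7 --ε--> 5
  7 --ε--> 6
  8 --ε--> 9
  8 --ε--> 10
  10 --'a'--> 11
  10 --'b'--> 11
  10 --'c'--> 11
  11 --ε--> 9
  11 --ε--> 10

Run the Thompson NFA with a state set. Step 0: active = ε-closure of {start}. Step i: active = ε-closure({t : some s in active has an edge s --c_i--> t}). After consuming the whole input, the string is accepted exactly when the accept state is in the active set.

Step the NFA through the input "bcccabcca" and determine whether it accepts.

initial (ε-close {0}): {0,2,4,6}
'b' @ 1: {1,5,6,7,8,9,10}  (accept∈set)
'c' @ 2: {9,10,11}  (accept∈set)
'c' @ 3: {9,10,11}  (accept∈set)
'c' @ 4: {9,10,11}  (accept∈set)
'a' @ 5: {9,10,11}  (accept∈set)
'b' @ 6: {9,10,11}  (accept∈set)
'c' @ 7: {9,10,11}  (accept∈set)
'c' @ 8: {9,10,11}  (accept∈set)
'a' @ 9: {9,10,11}  (accept∈set)
final: {9,10,11}; accept 9 in set

Answer: ACCEPT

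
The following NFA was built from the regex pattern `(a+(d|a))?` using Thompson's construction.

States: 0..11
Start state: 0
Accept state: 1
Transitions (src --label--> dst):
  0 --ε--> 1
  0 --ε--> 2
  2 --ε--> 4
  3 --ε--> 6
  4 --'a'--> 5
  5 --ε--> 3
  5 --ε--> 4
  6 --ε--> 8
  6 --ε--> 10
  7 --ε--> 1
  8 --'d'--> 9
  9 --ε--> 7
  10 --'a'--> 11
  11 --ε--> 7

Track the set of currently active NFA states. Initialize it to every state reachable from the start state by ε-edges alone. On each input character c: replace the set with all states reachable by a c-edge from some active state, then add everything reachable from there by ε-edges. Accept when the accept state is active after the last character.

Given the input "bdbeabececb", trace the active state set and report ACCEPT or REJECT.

Answer: REJECT

Derivation:
start: ε-closure({0}) = {0,1,2,4}
'b' @ 1: {}  — state set empty
rest 'dbeabececb' ignored (set empty)
end set {} — state 1 not in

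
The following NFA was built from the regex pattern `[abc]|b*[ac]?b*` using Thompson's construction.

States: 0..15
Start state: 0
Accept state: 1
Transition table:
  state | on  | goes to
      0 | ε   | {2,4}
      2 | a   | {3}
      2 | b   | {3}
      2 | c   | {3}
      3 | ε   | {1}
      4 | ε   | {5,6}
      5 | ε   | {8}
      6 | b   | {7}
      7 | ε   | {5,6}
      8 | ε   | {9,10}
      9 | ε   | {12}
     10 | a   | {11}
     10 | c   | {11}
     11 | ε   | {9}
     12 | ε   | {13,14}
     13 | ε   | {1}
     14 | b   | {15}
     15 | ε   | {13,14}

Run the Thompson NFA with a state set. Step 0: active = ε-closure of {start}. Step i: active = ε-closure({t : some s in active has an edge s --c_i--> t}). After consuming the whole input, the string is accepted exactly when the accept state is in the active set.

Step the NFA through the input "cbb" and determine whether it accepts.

Answer: ACCEPT

Derivation:
S₀ = ε-closure({0}) = {0,1,2,4,5,6,8,9,10,12,13,14}
'c' @ 1: {1,3,9,11,12,13,14}  [accepting]
'b' @ 2: {1,13,14,15}  [accepting]
'b' @ 3: {1,13,14,15}  [accepting]
final: {1,13,14,15}; accept 1 in set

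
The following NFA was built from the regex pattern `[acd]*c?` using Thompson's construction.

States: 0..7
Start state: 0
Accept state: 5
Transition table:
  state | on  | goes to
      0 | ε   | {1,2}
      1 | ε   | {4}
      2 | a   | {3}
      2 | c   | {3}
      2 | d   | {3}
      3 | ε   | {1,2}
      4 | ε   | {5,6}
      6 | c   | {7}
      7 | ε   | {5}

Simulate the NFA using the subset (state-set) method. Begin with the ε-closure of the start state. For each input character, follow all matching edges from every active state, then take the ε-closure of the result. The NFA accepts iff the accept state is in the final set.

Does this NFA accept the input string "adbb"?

Answer: REJECT

Steps:
initial (ε-close {0}): {0,1,2,4,5,6}
'a' @ 1: {1,2,3,4,5,6}  (accept∈set)
'd' @ 2: {1,2,3,4,5,6}  (accept∈set)
'b' @ 3: {}  — state set empty
rest 'b' ignored (set empty)
final: {}; accept 5 not in set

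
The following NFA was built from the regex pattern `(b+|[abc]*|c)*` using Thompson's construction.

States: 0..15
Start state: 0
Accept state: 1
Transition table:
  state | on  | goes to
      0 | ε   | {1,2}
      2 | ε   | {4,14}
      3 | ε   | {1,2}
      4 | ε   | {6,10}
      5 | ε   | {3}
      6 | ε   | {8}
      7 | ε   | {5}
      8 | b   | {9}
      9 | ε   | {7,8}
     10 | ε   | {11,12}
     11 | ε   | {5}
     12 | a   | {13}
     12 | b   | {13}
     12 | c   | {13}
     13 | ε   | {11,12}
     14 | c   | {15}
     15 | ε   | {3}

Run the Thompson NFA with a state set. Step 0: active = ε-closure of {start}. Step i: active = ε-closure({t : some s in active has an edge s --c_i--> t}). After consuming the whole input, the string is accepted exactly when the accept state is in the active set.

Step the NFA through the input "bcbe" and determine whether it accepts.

Answer: REJECT

Trace:
S₀ = ε-closure({0}) = {0,1,2,3,4,5,6,8,10,11,12,14}
'b' @ 1: {1,2,3,4,5,6,7,8,9,10,11,12,13,14}  ✓accept
'c' @ 2: {1,2,3,4,5,6,8,10,11,12,13,14,15}  ✓accept
'b' @ 3: {1,2,3,4,5,6,7,8,9,10,11,12,13,14}  ✓accept
'e' @ 4: {}  — state set empty
after full input: {}  (accept=1 not in)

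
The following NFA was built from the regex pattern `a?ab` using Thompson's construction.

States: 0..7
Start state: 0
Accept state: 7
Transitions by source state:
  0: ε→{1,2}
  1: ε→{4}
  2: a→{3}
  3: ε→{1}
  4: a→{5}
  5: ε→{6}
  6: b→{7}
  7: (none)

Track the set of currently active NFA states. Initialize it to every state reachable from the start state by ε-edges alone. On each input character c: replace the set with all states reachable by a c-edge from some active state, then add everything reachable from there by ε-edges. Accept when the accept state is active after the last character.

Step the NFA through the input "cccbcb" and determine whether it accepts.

S₀ = ε-closure({0}) = {0,1,2,4}
'c' @ 1: {}  — state set empty
rest 'ccbcb' ignored (set empty)
end set {} — state 7 not in

Answer: REJECT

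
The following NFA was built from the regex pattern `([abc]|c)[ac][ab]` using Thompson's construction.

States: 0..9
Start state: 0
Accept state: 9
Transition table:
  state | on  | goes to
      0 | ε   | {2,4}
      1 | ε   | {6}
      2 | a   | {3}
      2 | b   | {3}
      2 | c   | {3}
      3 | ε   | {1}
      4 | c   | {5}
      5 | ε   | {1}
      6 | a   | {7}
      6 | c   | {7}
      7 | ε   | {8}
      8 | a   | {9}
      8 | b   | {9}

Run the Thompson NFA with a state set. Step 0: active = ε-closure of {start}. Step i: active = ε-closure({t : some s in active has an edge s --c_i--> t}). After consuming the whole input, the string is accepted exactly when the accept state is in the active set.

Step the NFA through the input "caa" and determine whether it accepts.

initial (ε-close {0}): {0,2,4}
'c' @ 1: {1,3,5,6}
'a' @ 2: {7,8}
'a' @ 3: {9}  ✓accept
final: {9}; accept 9 in set

Answer: ACCEPT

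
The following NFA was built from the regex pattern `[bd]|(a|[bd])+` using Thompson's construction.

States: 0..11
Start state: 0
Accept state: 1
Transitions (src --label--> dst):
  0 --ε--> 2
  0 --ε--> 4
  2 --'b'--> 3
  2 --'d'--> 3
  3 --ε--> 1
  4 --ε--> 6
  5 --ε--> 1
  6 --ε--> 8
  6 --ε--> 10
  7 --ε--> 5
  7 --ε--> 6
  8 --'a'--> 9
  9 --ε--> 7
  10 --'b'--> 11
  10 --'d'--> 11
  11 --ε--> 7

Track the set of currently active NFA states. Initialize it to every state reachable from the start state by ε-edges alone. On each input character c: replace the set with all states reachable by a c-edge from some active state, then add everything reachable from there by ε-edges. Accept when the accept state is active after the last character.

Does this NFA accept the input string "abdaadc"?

initial (ε-close {0}): {0,2,4,6,8,10}
'a' @ 1: {1,5,6,7,8,9,10}  [accepting]
'b' @ 2: {1,5,6,7,8,10,11}  [accepting]
'd' @ 3: {1,5,6,7,8,10,11}  [accepting]
'a' @ 4: {1,5,6,7,8,9,10}  [accepting]
'a' @ 5: {1,5,6,7,8,9,10}  [accepting]
'd' @ 6: {1,5,6,7,8,10,11}  [accepting]
'c' @ 7: {}  — no active states
final: {}; accept 1 not in set

Answer: REJECT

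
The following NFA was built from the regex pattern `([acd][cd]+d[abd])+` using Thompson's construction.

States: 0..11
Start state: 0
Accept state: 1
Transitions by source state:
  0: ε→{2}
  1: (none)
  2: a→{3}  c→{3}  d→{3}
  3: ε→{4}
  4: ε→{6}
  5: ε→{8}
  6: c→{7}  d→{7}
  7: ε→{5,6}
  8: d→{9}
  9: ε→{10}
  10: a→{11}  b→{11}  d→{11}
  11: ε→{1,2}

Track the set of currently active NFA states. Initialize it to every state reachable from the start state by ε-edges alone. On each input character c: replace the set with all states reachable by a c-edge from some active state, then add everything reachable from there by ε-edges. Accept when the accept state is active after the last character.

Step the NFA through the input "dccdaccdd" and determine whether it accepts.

start: ε-closure({0}) = {0,2}
'd' @ 1: {3,4,6}
'c' @ 2: {5,6,7,8}
'c' @ 3: {5,6,7,8}
'd' @ 4: {5,6,7,8,9,10}
'a' @ 5: {1,2,11}  (accept∈set)
'c' @ 6: {3,4,6}
'c' @ 7: {5,6,7,8}
'd' @ 8: {5,6,7,8,9,10}
'd' @ 9: {1,2,5,6,7,8,9,10,11}  (accept∈set)
final: {1,2,5,6,7,8,9,10,11}; accept 1 in set

Answer: ACCEPT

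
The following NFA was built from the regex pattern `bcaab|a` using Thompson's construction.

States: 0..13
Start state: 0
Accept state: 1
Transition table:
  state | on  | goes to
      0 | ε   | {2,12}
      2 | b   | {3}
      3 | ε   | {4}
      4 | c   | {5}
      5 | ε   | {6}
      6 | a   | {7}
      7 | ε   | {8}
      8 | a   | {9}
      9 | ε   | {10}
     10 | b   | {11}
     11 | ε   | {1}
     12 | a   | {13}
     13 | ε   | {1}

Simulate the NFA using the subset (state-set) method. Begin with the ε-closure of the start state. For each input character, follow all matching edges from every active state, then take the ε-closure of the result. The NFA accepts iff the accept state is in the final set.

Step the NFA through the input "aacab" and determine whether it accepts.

start: ε-closure({0}) = {0,2,12}
'a' @ 1: {1,13}  ✓accept
'a' @ 2: {}  — no active states
rest 'cab' ignored (set empty)
after full input: {}  (accept=1 not in)

Answer: REJECT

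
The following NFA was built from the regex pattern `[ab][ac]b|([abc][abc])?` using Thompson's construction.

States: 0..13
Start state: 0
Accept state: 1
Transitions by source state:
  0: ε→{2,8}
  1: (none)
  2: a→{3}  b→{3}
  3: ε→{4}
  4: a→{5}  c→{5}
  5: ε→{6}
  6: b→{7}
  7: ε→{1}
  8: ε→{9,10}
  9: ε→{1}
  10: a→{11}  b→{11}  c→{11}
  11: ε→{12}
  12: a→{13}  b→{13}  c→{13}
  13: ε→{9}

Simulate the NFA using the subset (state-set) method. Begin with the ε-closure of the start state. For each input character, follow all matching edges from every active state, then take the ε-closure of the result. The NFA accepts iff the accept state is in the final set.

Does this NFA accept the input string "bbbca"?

Answer: REJECT

Steps:
start: ε-closure({0}) = {0,1,2,8,9,10}
'b' @ 1: {3,4,11,12}
'b' @ 2: {1,9,13}  (accept∈set)
'b' @ 3: {}  — dead — no transitions
rest 'ca' ignored (set empty)
final: {}; accept 1 not in set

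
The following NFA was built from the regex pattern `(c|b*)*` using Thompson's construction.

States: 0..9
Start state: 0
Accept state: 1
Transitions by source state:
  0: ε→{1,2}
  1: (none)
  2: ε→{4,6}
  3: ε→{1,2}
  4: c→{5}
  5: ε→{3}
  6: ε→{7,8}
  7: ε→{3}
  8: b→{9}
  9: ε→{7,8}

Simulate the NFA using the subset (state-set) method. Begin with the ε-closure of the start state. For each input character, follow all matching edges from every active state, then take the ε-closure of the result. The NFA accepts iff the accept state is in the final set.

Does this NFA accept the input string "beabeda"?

Answer: REJECT

Derivation:
initial (ε-close {0}): {0,1,2,3,4,6,7,8}
'b' @ 1: {1,2,3,4,6,7,8,9}  ✓accept
'e' @ 2: {}  — dead — no transitions
rest 'abeda' ignored (set empty)
end set {} — state 1 not in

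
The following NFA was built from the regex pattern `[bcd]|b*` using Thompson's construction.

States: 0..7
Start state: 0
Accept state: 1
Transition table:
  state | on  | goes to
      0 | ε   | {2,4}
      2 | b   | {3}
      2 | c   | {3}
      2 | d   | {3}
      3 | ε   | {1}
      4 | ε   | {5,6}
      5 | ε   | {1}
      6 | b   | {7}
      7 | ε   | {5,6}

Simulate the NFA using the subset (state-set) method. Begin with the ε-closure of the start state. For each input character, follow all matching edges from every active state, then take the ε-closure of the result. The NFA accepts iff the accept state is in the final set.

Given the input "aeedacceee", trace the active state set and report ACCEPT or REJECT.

Answer: REJECT

Steps:
S₀ = ε-closure({0}) = {0,1,2,4,5,6}
'a' @ 1: {}  — dead — no transitions
rest 'eedacceee' ignored (set empty)
final: {}; accept 1 not in set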